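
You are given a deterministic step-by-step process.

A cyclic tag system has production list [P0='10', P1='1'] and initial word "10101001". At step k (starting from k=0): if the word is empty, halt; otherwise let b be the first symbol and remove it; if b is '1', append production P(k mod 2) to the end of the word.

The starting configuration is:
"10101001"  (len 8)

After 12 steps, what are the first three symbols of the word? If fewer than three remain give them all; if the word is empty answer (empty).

101

0) "10101001"  (len 8)
1) "010100110"  (len 9)
2) "10100110"  (len 8)
3) "010011010"  (len 9)
4) "10011010"  (len 8)
5) "001101010"  (len 9)
6) "01101010"  (len 8)
7) "1101010"  (len 7)
8) "1010101"  (len 7)
9) "01010110"  (len 8)
10) "1010110"  (len 7)
11) "01011010"  (len 8)
12) "1011010"  (len 7)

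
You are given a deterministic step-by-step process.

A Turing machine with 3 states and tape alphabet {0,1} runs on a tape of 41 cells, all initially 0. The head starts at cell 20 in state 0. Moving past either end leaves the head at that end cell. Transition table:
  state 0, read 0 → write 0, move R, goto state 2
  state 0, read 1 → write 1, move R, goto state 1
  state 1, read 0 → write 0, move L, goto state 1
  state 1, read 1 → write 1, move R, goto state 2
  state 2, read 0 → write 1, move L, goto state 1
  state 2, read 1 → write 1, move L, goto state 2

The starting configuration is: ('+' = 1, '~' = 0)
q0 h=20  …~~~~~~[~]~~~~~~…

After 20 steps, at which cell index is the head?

2

gen 0: q0 h=20  …~~~~~~[~]~~~~~~…
gen 1: q2 h=21  …~~~~~~[~]~~~~~~…
gen 2: q1 h=20  …~~~~~~[~]+~~~~~…
gen 3: q1 h=19  …~~~~~~[~]~+~~~~…
gen 4: q1 h=18  …~~~~~~[~]~~+~~~…
gen 5: q1 h=17  …~~~~~~[~]~~~+~~…
gen 6: q1 h=16  …~~~~~~[~]~~~~+~…
gen 7: q1 h=15  …~~~~~~[~]~~~~~+…
gen 8: q1 h=14  …~~~~~~[~]~~~~~~…
gen 9: q1 h=13  …~~~~~~[~]~~~~~~…
gen 10: q1 h=12  …~~~~~~[~]~~~~~~…
gen 11: q1 h=11  …~~~~~~[~]~~~~~~…
gen 12: q1 h=10  …~~~~~~[~]~~~~~~…
gen 13: q1 h= 9  …~~~~~~[~]~~~~~~…
gen 14: q1 h= 8  …~~~~~~[~]~~~~~~…
gen 15: q1 h= 7  …~~~~~~[~]~~~~~~…
gen 16: q1 h= 6  |~~~~~~[~]~~~~~~…
gen 17: q1 h= 5  |~~~~~[~]~~~~~~…
gen 18: q1 h= 4  |~~~~[~]~~~~~~…
gen 19: q1 h= 3  |~~~[~]~~~~~~…
gen 20: q1 h= 2  |~~[~]~~~~~~…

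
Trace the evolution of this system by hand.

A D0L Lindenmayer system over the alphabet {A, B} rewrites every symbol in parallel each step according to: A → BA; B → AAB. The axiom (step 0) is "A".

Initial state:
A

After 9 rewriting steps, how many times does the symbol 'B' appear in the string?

gen 0: A
gen 1: BA
gen 2: AABBA
gen 3: BABAAABAABBA
gen 4: AABBAAABBABABAAABBABAAABAABBA
gen 5: BABAAABAABBABABAAABAABBAAABBAAABBABABAAABAABBAAABBABABAAABBABAAABAABBA
gen 6: AABBAAABBABABAAABBABAAABAABBAAABBAAABBABABAAABBABAAABAABBA…BABAAABAABBAAABBAAABBABABAAABAABBAAABBABABAAABBABAAABAABBA  (len 169)
gen 7: BABAAABAABBABABAAABAABBAAABBAAABBABABAAABAABBAAABBABABAAAB…BABAAABAABBAAABBAAABBABABAAABAABBAAABBABABAAABBABAAABAABBA  (len 408)
gen 8: AABBAAABBABABAAABBABAAABAABBAAABBAAABBABABAAABBABAAABAABBA…BABAAABAABBAAABBAAABBABABAAABAABBAAABBABABAAABBABAAABAABBA  (len 985)
gen 9: BABAAABAABBABABAAABAABBAAABBAAABBABABAAABAABBAAABBABABAAAB…BABAAABAABBAAABBAAABBABABAAABAABBAAABBABABAAABBABAAABAABBA  (len 2378)

985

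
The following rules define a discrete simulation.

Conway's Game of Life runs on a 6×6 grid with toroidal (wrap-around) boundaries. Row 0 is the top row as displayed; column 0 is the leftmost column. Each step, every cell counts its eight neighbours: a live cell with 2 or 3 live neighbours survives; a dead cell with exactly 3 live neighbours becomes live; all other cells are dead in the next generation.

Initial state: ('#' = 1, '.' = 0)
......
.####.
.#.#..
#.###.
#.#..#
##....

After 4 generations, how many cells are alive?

3

k=0  ......
.####.
.#.#..
#.###.
#.#..#
##....
k=1  #..#..
.#.##.
#....#
#...#.
..#.#.
##...#
k=2  ...#..
.####.
##.#..
##.##.
...##.
######
k=3  ......
##..#.
......
##....
......
##...#
k=4  ......
......
.....#
......
.....#
#.....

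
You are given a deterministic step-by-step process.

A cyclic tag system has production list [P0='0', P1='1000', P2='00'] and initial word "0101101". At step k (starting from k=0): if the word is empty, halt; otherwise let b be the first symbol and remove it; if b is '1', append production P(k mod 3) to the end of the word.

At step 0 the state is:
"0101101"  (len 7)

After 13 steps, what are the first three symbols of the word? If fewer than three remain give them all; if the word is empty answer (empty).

step 0: "0101101"  (len 7)
step 1: "101101"  (len 6)
step 2: "011011000"  (len 9)
step 3: "11011000"  (len 8)
step 4: "10110000"  (len 8)
step 5: "01100001000"  (len 11)
step 6: "1100001000"  (len 10)
step 7: "1000010000"  (len 10)
step 8: "0000100001000"  (len 13)
step 9: "000100001000"  (len 12)
step 10: "00100001000"  (len 11)
step 11: "0100001000"  (len 10)
step 12: "100001000"  (len 9)
step 13: "000010000"  (len 9)

000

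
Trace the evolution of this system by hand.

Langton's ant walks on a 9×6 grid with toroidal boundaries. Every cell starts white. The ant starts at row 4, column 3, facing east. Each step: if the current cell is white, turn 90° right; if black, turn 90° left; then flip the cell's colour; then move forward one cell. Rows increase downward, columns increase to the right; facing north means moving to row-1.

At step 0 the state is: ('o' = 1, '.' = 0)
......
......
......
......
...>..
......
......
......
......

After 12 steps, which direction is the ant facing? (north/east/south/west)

0) ......
......
......
......
...>..
......
......
......
......
1) ......
......
......
......
...o..
...v..
......
......
......
2) ......
......
......
......
...o..
..<o..
......
......
......
3) ......
......
......
......
..^o..
..oo..
......
......
......
4) ......
......
......
......
..o>..
..oo..
......
......
......
5) ......
......
......
...^..
..o...
..oo..
......
......
......
6) ......
......
......
...o>.
..o...
..oo..
......
......
......
7) ......
......
......
...oo.
..o.v.
..oo..
......
......
......
8) ......
......
......
...oo.
..o<o.
..oo..
......
......
......
9) ......
......
......
...^o.
..ooo.
..oo..
......
......
......
10) ......
......
......
..<.o.
..ooo.
..oo..
......
......
......
11) ......
......
..^...
..o.o.
..ooo.
..oo..
......
......
......
12) ......
......
..o>..
..o.o.
..ooo.
..oo..
......
......
......

east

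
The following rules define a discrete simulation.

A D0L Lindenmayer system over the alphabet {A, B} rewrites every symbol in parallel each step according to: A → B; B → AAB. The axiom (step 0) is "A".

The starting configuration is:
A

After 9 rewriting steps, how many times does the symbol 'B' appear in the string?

[0] A
[1] B
[2] AAB
[3] BBAAB
[4] AABAABBBAAB
[5] BBAABBBAABAABAABBBAAB
[6] AABAABBBAABAABAABBBAABBBAABBBAABAABAABBBAAB
[7] BBAABBBAABAABAABBBAABBBAABBBAABAABAABBBAABAABAABBBAABAABAABBBAABBBAABBBAABAABAABBBAAB
[8] AABAABBBAABAABAABBBAABBBAABBBAABAABAABBBAABAABAABBBAABAABA…BAABAABAABBBAABAABAABBBAABAABAABBBAABBBAABBBAABAABAABBBAAB  (len 171)
[9] BBAABBBAABAABAABBBAABBBAABBBAABAABAABBBAABAABAABBBAABAABAA…BAABAABAABBBAABAABAABBBAABAABAABBBAABBBAABBBAABAABAABBBAAB  (len 341)

171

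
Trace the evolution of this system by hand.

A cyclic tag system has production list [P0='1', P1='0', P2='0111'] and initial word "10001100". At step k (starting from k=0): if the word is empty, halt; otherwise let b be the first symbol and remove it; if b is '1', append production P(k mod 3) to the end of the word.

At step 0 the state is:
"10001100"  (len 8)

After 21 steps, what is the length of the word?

[0] "10001100"  (len 8)
[1] "00011001"  (len 8)
[2] "0011001"  (len 7)
[3] "011001"  (len 6)
[4] "11001"  (len 5)
[5] "10010"  (len 5)
[6] "00100111"  (len 8)
[7] "0100111"  (len 7)
[8] "100111"  (len 6)
[9] "001110111"  (len 9)
[10] "01110111"  (len 8)
[11] "1110111"  (len 7)
[12] "1101110111"  (len 10)
[13] "1011101111"  (len 10)
[14] "0111011110"  (len 10)
[15] "111011110"  (len 9)
[16] "110111101"  (len 9)
[17] "101111010"  (len 9)
[18] "011110100111"  (len 12)
[19] "11110100111"  (len 11)
[20] "11101001110"  (len 11)
[21] "11010011100111"  (len 14)

14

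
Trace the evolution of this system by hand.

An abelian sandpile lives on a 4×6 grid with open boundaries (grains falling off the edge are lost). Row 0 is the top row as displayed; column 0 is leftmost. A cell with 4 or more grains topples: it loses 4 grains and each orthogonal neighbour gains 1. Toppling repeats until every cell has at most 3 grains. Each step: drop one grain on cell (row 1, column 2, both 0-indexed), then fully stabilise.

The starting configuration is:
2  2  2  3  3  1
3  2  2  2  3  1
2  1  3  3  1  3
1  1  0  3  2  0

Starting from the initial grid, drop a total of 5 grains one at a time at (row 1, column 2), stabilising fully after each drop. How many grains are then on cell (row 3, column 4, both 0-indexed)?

3

[0] 2  2  2  3  3  1
3  2  2  2  3  1
2  1  3  3  1  3
1  1  0  3  2  0
[1] 2  2  2  3  3  1
3  2  3  2  3  1
2  1  3  3  1  3
1  1  0  3  2  0
[2] 2  3  0  2  1  2
3  3  3  2  1  2
2  2  1  2  3  3
1  1  2  0  3  0
[3] 0  1  2  2  1  2
1  2  1  3  1  2
3  3  2  2  3  3
1  1  2  0  3  0
[4] 0  1  2  2  1  2
1  2  2  3  1  2
3  3  2  2  3  3
1  1  2  0  3  0
[5] 0  1  2  2  1  2
1  2  3  3  1  2
3  3  2  2  3  3
1  1  2  0  3  0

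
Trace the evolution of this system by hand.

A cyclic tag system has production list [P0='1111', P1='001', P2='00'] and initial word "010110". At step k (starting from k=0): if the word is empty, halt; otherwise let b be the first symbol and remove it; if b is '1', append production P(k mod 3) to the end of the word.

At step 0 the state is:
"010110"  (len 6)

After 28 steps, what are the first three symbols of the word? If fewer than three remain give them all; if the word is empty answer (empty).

[0] "010110"  (len 6)
[1] "10110"  (len 5)
[2] "0110001"  (len 7)
[3] "110001"  (len 6)
[4] "100011111"  (len 9)
[5] "00011111001"  (len 11)
[6] "0011111001"  (len 10)
[7] "011111001"  (len 9)
[8] "11111001"  (len 8)
[9] "111100100"  (len 9)
[10] "111001001111"  (len 12)
[11] "11001001111001"  (len 14)
[12] "100100111100100"  (len 15)
[13] "001001111001001111"  (len 18)
[14] "01001111001001111"  (len 17)
[15] "1001111001001111"  (len 16)
[16] "0011110010011111111"  (len 19)
[17] "011110010011111111"  (len 18)
[18] "11110010011111111"  (len 17)
[19] "11100100111111111111"  (len 20)
[20] "1100100111111111111001"  (len 22)
[21] "10010011111111111100100"  (len 23)
[22] "00100111111111111001001111"  (len 26)
[23] "0100111111111111001001111"  (len 25)
[24] "100111111111111001001111"  (len 24)
[25] "001111111111110010011111111"  (len 27)
[26] "01111111111110010011111111"  (len 26)
[27] "1111111111110010011111111"  (len 25)
[28] "1111111111100100111111111111"  (len 28)

111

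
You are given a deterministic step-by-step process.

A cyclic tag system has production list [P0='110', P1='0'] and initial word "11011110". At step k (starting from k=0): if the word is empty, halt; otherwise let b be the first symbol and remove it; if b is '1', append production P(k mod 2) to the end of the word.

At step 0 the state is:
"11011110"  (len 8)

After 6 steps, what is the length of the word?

0) "11011110"  (len 8)
1) "1011110110"  (len 10)
2) "0111101100"  (len 10)
3) "111101100"  (len 9)
4) "111011000"  (len 9)
5) "11011000110"  (len 11)
6) "10110001100"  (len 11)

11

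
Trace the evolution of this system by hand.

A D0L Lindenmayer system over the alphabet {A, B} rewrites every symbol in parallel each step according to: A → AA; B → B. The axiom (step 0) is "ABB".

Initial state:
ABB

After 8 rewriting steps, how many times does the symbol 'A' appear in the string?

gen 0: ABB
gen 1: AABB
gen 2: AAAABB
gen 3: AAAAAAAABB
gen 4: AAAAAAAAAAAAAAAABB
gen 5: AAAAAAAAAAAAAAAAAAAAAAAAAAAAAAAABB
gen 6: AAAAAAAAAAAAAAAAAAAAAAAAAAAAAAAAAAAAAAAAAAAAAAAAAAAAAAAAAAAAAAAABB
gen 7: AAAAAAAAAAAAAAAAAAAAAAAAAAAAAAAAAAAAAAAAAAAAAAAAAAAAAAAAAA…AAAAAAAAAAAAAAAAAAAAAAAAAAAAAAAAAAAAAAAAAAAAAAAAAAAAAAAABB  (len 130)
gen 8: AAAAAAAAAAAAAAAAAAAAAAAAAAAAAAAAAAAAAAAAAAAAAAAAAAAAAAAAAA…AAAAAAAAAAAAAAAAAAAAAAAAAAAAAAAAAAAAAAAAAAAAAAAAAAAAAAAABB  (len 258)

256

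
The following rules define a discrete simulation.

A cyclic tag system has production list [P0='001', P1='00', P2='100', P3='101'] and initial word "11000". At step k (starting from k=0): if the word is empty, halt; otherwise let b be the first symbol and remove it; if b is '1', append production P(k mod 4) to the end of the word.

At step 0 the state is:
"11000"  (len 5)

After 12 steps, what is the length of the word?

k=0  "11000"  (len 5)
k=1  "1000001"  (len 7)
k=2  "00000100"  (len 8)
k=3  "0000100"  (len 7)
k=4  "000100"  (len 6)
k=5  "00100"  (len 5)
k=6  "0100"  (len 4)
k=7  "100"  (len 3)
k=8  "00101"  (len 5)
k=9  "0101"  (len 4)
k=10  "101"  (len 3)
k=11  "01100"  (len 5)
k=12  "1100"  (len 4)

4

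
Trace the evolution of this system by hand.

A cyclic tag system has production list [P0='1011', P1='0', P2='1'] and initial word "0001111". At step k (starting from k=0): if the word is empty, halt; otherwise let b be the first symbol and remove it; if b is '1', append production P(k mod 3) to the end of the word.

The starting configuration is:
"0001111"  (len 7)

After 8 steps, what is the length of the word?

step 0: "0001111"  (len 7)
step 1: "001111"  (len 6)
step 2: "01111"  (len 5)
step 3: "1111"  (len 4)
step 4: "1111011"  (len 7)
step 5: "1110110"  (len 7)
step 6: "1101101"  (len 7)
step 7: "1011011011"  (len 10)
step 8: "0110110110"  (len 10)

10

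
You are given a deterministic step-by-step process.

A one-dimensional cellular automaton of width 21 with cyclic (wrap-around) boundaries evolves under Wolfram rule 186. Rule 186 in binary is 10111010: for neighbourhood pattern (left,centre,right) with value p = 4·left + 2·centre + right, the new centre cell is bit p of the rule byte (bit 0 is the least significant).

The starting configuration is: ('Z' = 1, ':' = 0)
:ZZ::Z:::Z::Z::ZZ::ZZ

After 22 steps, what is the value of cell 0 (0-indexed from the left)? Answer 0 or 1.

1

0) :ZZ::Z:::Z::Z::ZZ::ZZ
1) ZZ:ZZ:Z:Z:ZZ:ZZZ:ZZZ:
2) Z:ZZ:Z:Z:ZZ:ZZZ:ZZZ:Z
3) :ZZ:Z:Z:ZZ:ZZZ:ZZZ:ZZ
4) ZZ:Z:Z:ZZ:ZZZ:ZZZ:ZZ:
5) Z:Z:Z:ZZ:ZZZ:ZZZ:ZZ:Z
6) :Z:Z:ZZ:ZZZ:ZZZ:ZZ:ZZ
7) Z:Z:ZZ:ZZZ:ZZZ:ZZ:ZZ:
8) :Z:ZZ:ZZZ:ZZZ:ZZ:ZZ:Z
9) Z:ZZ:ZZZ:ZZZ:ZZ:ZZ:Z:
10) :ZZ:ZZZ:ZZZ:ZZ:ZZ:Z:Z
11) ZZ:ZZZ:ZZZ:ZZ:ZZ:Z:Z:
12) Z:ZZZ:ZZZ:ZZ:ZZ:Z:Z:Z
13) :ZZZ:ZZZ:ZZ:ZZ:Z:Z:ZZ
14) ZZZ:ZZZ:ZZ:ZZ:Z:Z:ZZ:
15) ZZ:ZZZ:ZZ:ZZ:Z:Z:ZZ:Z
16) Z:ZZZ:ZZ:ZZ:Z:Z:ZZ:ZZ
17) :ZZZ:ZZ:ZZ:Z:Z:ZZ:ZZZ
18) ZZZ:ZZ:ZZ:Z:Z:ZZ:ZZZ:
19) ZZ:ZZ:ZZ:Z:Z:ZZ:ZZZ:Z
20) Z:ZZ:ZZ:Z:Z:ZZ:ZZZ:ZZ
21) :ZZ:ZZ:Z:Z:ZZ:ZZZ:ZZZ
22) ZZ:ZZ:Z:Z:ZZ:ZZZ:ZZZ:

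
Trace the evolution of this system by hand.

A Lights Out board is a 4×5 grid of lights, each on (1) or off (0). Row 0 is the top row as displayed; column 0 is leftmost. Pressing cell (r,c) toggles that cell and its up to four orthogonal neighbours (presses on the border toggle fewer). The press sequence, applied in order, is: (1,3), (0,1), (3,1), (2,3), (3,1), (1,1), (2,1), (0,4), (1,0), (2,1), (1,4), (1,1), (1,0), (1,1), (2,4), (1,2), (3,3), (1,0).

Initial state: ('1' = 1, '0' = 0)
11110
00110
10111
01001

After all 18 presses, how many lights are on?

gen 0: 11110
00110
10111
01001
gen 1: 11100
00001
10101
01001
gen 2: 00000
01001
10101
01001
gen 3: 00000
01001
11101
10101
gen 4: 00000
01011
11010
10111
gen 5: 00000
01011
10010
01011
gen 6: 01000
10111
11010
01011
gen 7: 01000
11111
00110
00011
gen 8: 01011
11110
00110
00011
gen 9: 11011
00110
10110
00011
gen 10: 11011
01110
01010
01011
gen 11: 11010
01101
01011
01011
gen 12: 10010
10001
00011
01011
gen 13: 00010
01001
10011
01011
gen 14: 01010
10101
11011
01011
gen 15: 01010
10100
11000
01010
gen 16: 01110
11010
11100
01010
gen 17: 01110
11010
11110
01101
gen 18: 11110
00010
01110
01101

11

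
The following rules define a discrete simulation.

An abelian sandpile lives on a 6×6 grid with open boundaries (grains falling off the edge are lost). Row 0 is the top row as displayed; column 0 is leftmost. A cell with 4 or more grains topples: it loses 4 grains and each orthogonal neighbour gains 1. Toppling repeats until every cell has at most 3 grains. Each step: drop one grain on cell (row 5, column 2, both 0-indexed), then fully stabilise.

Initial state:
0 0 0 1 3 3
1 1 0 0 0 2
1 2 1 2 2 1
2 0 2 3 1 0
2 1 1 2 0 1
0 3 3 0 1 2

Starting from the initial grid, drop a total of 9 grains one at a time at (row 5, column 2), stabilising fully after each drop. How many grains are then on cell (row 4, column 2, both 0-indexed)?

0

step 0: 0 0 0 1 3 3
1 1 0 0 0 2
1 2 1 2 2 1
2 0 2 3 1 0
2 1 1 2 0 1
0 3 3 0 1 2
step 1: 0 0 0 1 3 3
1 1 0 0 0 2
1 2 1 2 2 1
2 0 2 3 1 0
2 2 2 2 0 1
1 0 1 1 1 2
step 2: 0 0 0 1 3 3
1 1 0 0 0 2
1 2 1 2 2 1
2 0 2 3 1 0
2 2 2 2 0 1
1 0 2 1 1 2
step 3: 0 0 0 1 3 3
1 1 0 0 0 2
1 2 1 2 2 1
2 0 2 3 1 0
2 2 2 2 0 1
1 0 3 1 1 2
step 4: 0 0 0 1 3 3
1 1 0 0 0 2
1 2 1 2 2 1
2 0 2 3 1 0
2 2 3 2 0 1
1 1 0 2 1 2
step 5: 0 0 0 1 3 3
1 1 0 0 0 2
1 2 1 2 2 1
2 0 2 3 1 0
2 2 3 2 0 1
1 1 1 2 1 2
step 6: 0 0 0 1 3 3
1 1 0 0 0 2
1 2 1 2 2 1
2 0 2 3 1 0
2 2 3 2 0 1
1 1 2 2 1 2
step 7: 0 0 0 1 3 3
1 1 0 0 0 2
1 2 1 2 2 1
2 0 2 3 1 0
2 2 3 2 0 1
1 1 3 2 1 2
step 8: 0 0 0 1 3 3
1 1 0 0 0 2
1 2 1 2 2 1
2 0 3 3 1 0
2 3 0 3 0 1
1 2 1 3 1 2
step 9: 0 0 0 1 3 3
1 1 0 0 0 2
1 2 1 2 2 1
2 0 3 3 1 0
2 3 0 3 0 1
1 2 2 3 1 2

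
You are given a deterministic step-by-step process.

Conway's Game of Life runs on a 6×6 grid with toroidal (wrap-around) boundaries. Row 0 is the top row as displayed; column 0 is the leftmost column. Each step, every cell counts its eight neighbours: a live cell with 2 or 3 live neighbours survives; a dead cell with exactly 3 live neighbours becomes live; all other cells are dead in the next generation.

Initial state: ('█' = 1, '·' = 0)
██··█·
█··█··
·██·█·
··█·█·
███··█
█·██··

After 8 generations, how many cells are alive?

8

gen 0: ██··█·
█··█··
·██·█·
··█·█·
███··█
█·██··
gen 1: █···█·
█··██·
·██·██
····█·
█···██
···██·
gen 2: ······
█·█···
███···
·█····
······
█··█··
gen 3: ·█····
█·█···
█·█···
███···
······
······
gen 4: ·█····
█·█···
█·██·█
█·█···
·█····
······
gen 5: ·█····
█·██·█
█·██·█
█·██·█
·█····
······
gen 6: ███···
···█·█
······
···█·█
███···
······
gen 7: ███···
███···
······
███···
███···
······
gen 8: █·█···
█·█···
······
█·█···
█·█···
······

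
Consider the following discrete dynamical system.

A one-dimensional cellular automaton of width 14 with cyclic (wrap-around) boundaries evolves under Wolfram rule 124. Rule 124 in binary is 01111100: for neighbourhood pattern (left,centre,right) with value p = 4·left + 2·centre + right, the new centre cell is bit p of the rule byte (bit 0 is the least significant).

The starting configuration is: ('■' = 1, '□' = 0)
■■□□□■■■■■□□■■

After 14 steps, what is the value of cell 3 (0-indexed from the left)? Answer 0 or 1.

1

k=0  ■■□□□■■■■■□□■■
k=1  □■■□□■□□□■■□■□
k=2  □■■■□■■□□■■■■■
k=3  ■■□■■■■■□■□□□■
k=4  □■■■□□□■■■■□□■
k=5  ■■□■■□□■□□■■□■
k=6  □■■■■■□■■□■■■■
k=7  ■■□□□■■■■■■□□■
k=8  □■■□□■□□□□■■□■
k=9  ■■■■□■■□□□■■■■
k=10  □□□■■■■■□□■□□□
k=11  □□□■□□□■■□■■□□
k=12  □□□■■□□■■■■■■□
k=13  □□□■■■□■□□□□■■
k=14  ■□□■□■■■■□□□■■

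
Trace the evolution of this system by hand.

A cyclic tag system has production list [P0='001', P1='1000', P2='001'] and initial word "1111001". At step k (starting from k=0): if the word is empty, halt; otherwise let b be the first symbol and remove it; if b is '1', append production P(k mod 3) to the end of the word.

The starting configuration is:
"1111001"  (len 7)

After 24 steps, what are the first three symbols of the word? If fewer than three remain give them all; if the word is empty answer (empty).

gen 0: "1111001"  (len 7)
gen 1: "111001001"  (len 9)
gen 2: "110010011000"  (len 12)
gen 3: "10010011000001"  (len 14)
gen 4: "0010011000001001"  (len 16)
gen 5: "010011000001001"  (len 15)
gen 6: "10011000001001"  (len 14)
gen 7: "0011000001001001"  (len 16)
gen 8: "011000001001001"  (len 15)
gen 9: "11000001001001"  (len 14)
gen 10: "1000001001001001"  (len 16)
gen 11: "0000010010010011000"  (len 19)
gen 12: "000010010010011000"  (len 18)
gen 13: "00010010010011000"  (len 17)
gen 14: "0010010010011000"  (len 16)
gen 15: "010010010011000"  (len 15)
gen 16: "10010010011000"  (len 14)
gen 17: "00100100110001000"  (len 17)
gen 18: "0100100110001000"  (len 16)
gen 19: "100100110001000"  (len 15)
gen 20: "001001100010001000"  (len 18)
gen 21: "01001100010001000"  (len 17)
gen 22: "1001100010001000"  (len 16)
gen 23: "0011000100010001000"  (len 19)
gen 24: "011000100010001000"  (len 18)

011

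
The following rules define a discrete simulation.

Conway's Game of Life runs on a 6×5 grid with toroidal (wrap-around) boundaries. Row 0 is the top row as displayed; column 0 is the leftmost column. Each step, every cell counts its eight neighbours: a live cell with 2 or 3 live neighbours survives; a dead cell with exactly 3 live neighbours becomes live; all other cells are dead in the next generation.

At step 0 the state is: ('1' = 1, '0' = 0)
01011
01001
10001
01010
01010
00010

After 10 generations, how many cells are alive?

t=0: 01011
01001
10001
01010
01010
00010
t=1: 00011
01100
01111
01010
00011
10010
t=2: 11011
01000
00001
01000
10010
10100
t=3: 00011
01110
10000
10001
10101
00100
t=4: 01001
11110
10110
00010
10001
11100
t=5: 00001
00000
10000
11110
10111
00110
t=6: 00010
00000
10101
00000
10000
11100
t=7: 01100
00011
00000
11001
10000
11101
t=8: 00000
00110
00010
11001
00110
00111
t=9: 00001
00110
11010
11001
00000
00101
t=10: 00101
11110
00010
01101
01011
00010

14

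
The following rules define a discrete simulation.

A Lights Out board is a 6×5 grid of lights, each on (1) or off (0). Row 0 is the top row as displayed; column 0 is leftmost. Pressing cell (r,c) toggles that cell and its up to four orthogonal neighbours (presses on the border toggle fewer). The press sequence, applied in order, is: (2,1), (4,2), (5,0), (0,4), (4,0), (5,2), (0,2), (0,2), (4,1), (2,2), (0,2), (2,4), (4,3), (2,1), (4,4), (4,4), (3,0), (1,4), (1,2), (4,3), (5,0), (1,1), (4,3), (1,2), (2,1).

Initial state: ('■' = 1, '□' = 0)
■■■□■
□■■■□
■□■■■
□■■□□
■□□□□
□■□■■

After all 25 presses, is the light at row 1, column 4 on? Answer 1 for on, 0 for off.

1

gen 0: ■■■□■
□■■■□
■□■■■
□■■□□
■□□□□
□■□■■
gen 1: ■■■□■
□□■■□
□■□■■
□□■□□
■□□□□
□■□■■
gen 2: ■■■□■
□□■■□
□■□■■
□□□□□
■■■■□
□■■■■
gen 3: ■■■□■
□□■■□
□■□■■
□□□□□
□■■■□
■□■■■
gen 4: ■■■■□
□□■■■
□■□■■
□□□□□
□■■■□
■□■■■
gen 5: ■■■■□
□□■■■
□■□■■
■□□□□
■□■■□
□□■■■
gen 6: ■■■■□
□□■■■
□■□■■
■□□□□
■□□■□
□■□□■
gen 7: ■□□□□
□□□■■
□■□■■
■□□□□
■□□■□
□■□□■
gen 8: ■■■■□
□□■■■
□■□■■
■□□□□
■□□■□
□■□□■
gen 9: ■■■■□
□□■■■
□■□■■
■■□□□
□■■■□
□□□□■
gen 10: ■■■■□
□□□■■
□□■□■
■■■□□
□■■■□
□□□□■
gen 11: ■□□□□
□□■■■
□□■□■
■■■□□
□■■■□
□□□□■
gen 12: ■□□□□
□□■■□
□□■■□
■■■□■
□■■■□
□□□□■
gen 13: ■□□□□
□□■■□
□□■■□
■■■■■
□■□□■
□□□■■
gen 14: ■□□□□
□■■■□
■■□■□
■□■■■
□■□□■
□□□■■
gen 15: ■□□□□
□■■■□
■■□■□
■□■■□
□■□■□
□□□■□
gen 16: ■□□□□
□■■■□
■■□■□
■□■■■
□■□□■
□□□■■
gen 17: ■□□□□
□■■■□
□■□■□
□■■■■
■■□□■
□□□■■
gen 18: ■□□□■
□■■□■
□■□■■
□■■■■
■■□□■
□□□■■
gen 19: ■□■□■
□□□■■
□■■■■
□■■■■
■■□□■
□□□■■
gen 20: ■□■□■
□□□■■
□■■■■
□■■□■
■■■■□
□□□□■
gen 21: ■□■□■
□□□■■
□■■■■
□■■□■
□■■■□
■■□□■
gen 22: ■■■□■
■■■■■
□□■■■
□■■□■
□■■■□
■■□□■
gen 23: ■■■□■
■■■■■
□□■■■
□■■■■
□■□□■
■■□■■
gen 24: ■■□□■
■□□□■
□□□■■
□■■■■
□■□□■
■■□■■
gen 25: ■■□□■
■■□□■
■■■■■
□□■■■
□■□□■
■■□■■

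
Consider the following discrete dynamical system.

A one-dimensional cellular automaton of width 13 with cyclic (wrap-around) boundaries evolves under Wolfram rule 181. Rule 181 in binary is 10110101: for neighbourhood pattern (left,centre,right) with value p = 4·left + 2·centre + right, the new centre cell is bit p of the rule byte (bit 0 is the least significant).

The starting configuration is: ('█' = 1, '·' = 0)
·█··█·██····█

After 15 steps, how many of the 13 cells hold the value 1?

gen 0: ·█··█·██····█
gen 1: ███·██··███·█
gen 2: ██·█··█··█·█·
gen 3: ··███·██·████
gen 4: █··█·█··█·██·
gen 5: ██·████·██··█
gen 6: █·█·██·█··█··
gen 7: ████··███·██·
gen 8: ·██·█··█·█··█
gen 9: █··███·████·█
gen 10: ·█··█·█·██·█·
gen 11: ·██·████··███
gen 12: █··█·██·█··█·
gen 13: ██·██··███·██
gen 14: █·█··█··█·█·█
gen 15: ·███·██·████·

9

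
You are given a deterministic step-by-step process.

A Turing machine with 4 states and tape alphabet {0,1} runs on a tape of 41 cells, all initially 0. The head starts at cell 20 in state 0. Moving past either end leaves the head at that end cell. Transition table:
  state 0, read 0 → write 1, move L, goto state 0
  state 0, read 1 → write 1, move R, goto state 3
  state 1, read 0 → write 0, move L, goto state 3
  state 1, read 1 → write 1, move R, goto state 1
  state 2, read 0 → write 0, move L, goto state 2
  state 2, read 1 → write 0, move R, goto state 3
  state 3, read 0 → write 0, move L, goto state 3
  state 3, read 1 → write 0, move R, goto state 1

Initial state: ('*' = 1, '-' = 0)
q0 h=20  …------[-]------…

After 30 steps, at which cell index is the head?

gen 0: q0 h=20  …------[-]------…
gen 1: q0 h=19  …------[-]*-----…
gen 2: q0 h=18  …------[-]**----…
gen 3: q0 h=17  …------[-]***---…
gen 4: q0 h=16  …------[-]****--…
gen 5: q0 h=15  …------[-]*****-…
gen 6: q0 h=14  …------[-]******…
gen 7: q0 h=13  …------[-]******…
gen 8: q0 h=12  …------[-]******…
gen 9: q0 h=11  …------[-]******…
gen 10: q0 h=10  …------[-]******…
gen 11: q0 h= 9  …------[-]******…
gen 12: q0 h= 8  …------[-]******…
gen 13: q0 h= 7  …------[-]******…
gen 14: q0 h= 6  |------[-]******…
gen 15: q0 h= 5  |-----[-]******…
gen 16: q0 h= 4  |----[-]******…
gen 17: q0 h= 3  |---[-]******…
gen 18: q0 h= 2  |--[-]******…
gen 19: q0 h= 1  |-[-]******…
gen 20: q0 h= 0  |[-]******…
gen 21: q0 h= 0  |[*]******…
gen 22: q3 h= 1  |*[*]******…
gen 23: q1 h= 2  |*-[*]******…
gen 24: q1 h= 3  |*-*[*]******…
gen 25: q1 h= 4  |*-**[*]******…
gen 26: q1 h= 5  |*-***[*]******…
gen 27: q1 h= 6  |*-****[*]******…
gen 28: q1 h= 7  …-*****[*]******…
gen 29: q1 h= 8  …******[*]******…
gen 30: q1 h= 9  …******[*]******…

9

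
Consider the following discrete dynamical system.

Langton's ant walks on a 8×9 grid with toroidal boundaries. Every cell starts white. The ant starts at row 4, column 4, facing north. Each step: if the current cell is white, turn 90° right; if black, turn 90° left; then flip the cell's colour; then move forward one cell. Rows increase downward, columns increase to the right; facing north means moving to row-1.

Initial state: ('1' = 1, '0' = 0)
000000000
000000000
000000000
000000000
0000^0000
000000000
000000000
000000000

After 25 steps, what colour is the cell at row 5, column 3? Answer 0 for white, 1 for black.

step 0: 000000000
000000000
000000000
000000000
0000^0000
000000000
000000000
000000000
step 1: 000000000
000000000
000000000
000000000
00001>000
000000000
000000000
000000000
step 2: 000000000
000000000
000000000
000000000
000011000
00000v000
000000000
000000000
step 3: 000000000
000000000
000000000
000000000
000011000
0000<1000
000000000
000000000
step 4: 000000000
000000000
000000000
000000000
0000^1000
000011000
000000000
000000000
step 5: 000000000
000000000
000000000
000000000
000<01000
000011000
000000000
000000000
step 6: 000000000
000000000
000000000
000^00000
000101000
000011000
000000000
000000000
step 7: 000000000
000000000
000000000
0001>0000
000101000
000011000
000000000
000000000
step 8: 000000000
000000000
000000000
000110000
0001v1000
000011000
000000000
000000000
step 9: 000000000
000000000
000000000
000110000
000<11000
000011000
000000000
000000000
step 10: 000000000
000000000
000000000
000110000
000011000
000v11000
000000000
000000000
step 11: 000000000
000000000
000000000
000110000
000011000
00<111000
000000000
000000000
step 12: 000000000
000000000
000000000
000110000
00^011000
001111000
000000000
000000000
step 13: 000000000
000000000
000000000
000110000
001>11000
001111000
000000000
000000000
step 14: 000000000
000000000
000000000
000110000
001111000
001v11000
000000000
000000000
step 15: 000000000
000000000
000000000
000110000
001111000
0010>1000
000000000
000000000
step 16: 000000000
000000000
000000000
000110000
0011^1000
001001000
000000000
000000000
step 17: 000000000
000000000
000000000
000110000
001<01000
001001000
000000000
000000000
step 18: 000000000
000000000
000000000
000110000
001001000
001v01000
000000000
000000000
step 19: 000000000
000000000
000000000
000110000
001001000
00<101000
000000000
000000000
step 20: 000000000
000000000
000000000
000110000
001001000
000101000
00v000000
000000000
step 21: 000000000
000000000
000000000
000110000
001001000
000101000
0<1000000
000000000
step 22: 000000000
000000000
000000000
000110000
001001000
0^0101000
011000000
000000000
step 23: 000000000
000000000
000000000
000110000
001001000
01>101000
011000000
000000000
step 24: 000000000
000000000
000000000
000110000
001001000
011101000
01v000000
000000000
step 25: 000000000
000000000
000000000
000110000
001001000
011101000
010>00000
000000000

1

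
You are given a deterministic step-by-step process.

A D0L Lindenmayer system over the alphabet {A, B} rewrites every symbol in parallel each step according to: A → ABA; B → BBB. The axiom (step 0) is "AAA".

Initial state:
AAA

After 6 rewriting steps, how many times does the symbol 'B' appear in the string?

gen 0: AAA
gen 1: ABAABAABA
gen 2: ABABBBABAABABBBABAABABBBABA
gen 3: ABABBBABABBBBBBBBBABABBBABAABABBBABABBBBBBBBBABABBBABAABABBBABABBBBBBBBBABABBBABA
gen 4: ABABBBABABBBBBBBBBABABBBABABBBBBBBBBBBBBBBBBBBBBBBBBBBABAB…BABABBBBBBBBBBBBBBBBBBBBBBBBBBBABABBBABABBBBBBBBBABABBBABA  (len 243)
gen 5: ABABBBABABBBBBBBBBABABBBABABBBBBBBBBBBBBBBBBBBBBBBBBBBABAB…BABABBBBBBBBBBBBBBBBBBBBBBBBBBBABABBBABABBBBBBBBBABABBBABA  (len 729)
gen 6: ABABBBABABBBBBBBBBABABBBABABBBBBBBBBBBBBBBBBBBBBBBBBBBABAB…BABABBBBBBBBBBBBBBBBBBBBBBBBBBBABABBBABABBBBBBBBBABABBBABA  (len 2187)

1995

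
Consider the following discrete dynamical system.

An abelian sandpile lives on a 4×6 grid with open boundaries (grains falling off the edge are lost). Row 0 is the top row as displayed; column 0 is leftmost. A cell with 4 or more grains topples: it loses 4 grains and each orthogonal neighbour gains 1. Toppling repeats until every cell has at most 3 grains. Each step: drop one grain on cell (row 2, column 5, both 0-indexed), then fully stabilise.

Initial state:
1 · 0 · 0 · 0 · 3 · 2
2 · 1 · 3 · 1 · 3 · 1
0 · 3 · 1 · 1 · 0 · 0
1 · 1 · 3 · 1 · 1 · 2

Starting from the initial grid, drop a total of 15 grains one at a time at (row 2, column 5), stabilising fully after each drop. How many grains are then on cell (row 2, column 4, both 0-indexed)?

1

step 0: 1 · 0 · 0 · 0 · 3 · 2
2 · 1 · 3 · 1 · 3 · 1
0 · 3 · 1 · 1 · 0 · 0
1 · 1 · 3 · 1 · 1 · 2
step 1: 1 · 0 · 0 · 0 · 3 · 2
2 · 1 · 3 · 1 · 3 · 1
0 · 3 · 1 · 1 · 0 · 1
1 · 1 · 3 · 1 · 1 · 2
step 2: 1 · 0 · 0 · 0 · 3 · 2
2 · 1 · 3 · 1 · 3 · 1
0 · 3 · 1 · 1 · 0 · 2
1 · 1 · 3 · 1 · 1 · 2
step 3: 1 · 0 · 0 · 0 · 3 · 2
2 · 1 · 3 · 1 · 3 · 1
0 · 3 · 1 · 1 · 0 · 3
1 · 1 · 3 · 1 · 1 · 2
step 4: 1 · 0 · 0 · 0 · 3 · 2
2 · 1 · 3 · 1 · 3 · 2
0 · 3 · 1 · 1 · 1 · 0
1 · 1 · 3 · 1 · 1 · 3
step 5: 1 · 0 · 0 · 0 · 3 · 2
2 · 1 · 3 · 1 · 3 · 2
0 · 3 · 1 · 1 · 1 · 1
1 · 1 · 3 · 1 · 1 · 3
step 6: 1 · 0 · 0 · 0 · 3 · 2
2 · 1 · 3 · 1 · 3 · 2
0 · 3 · 1 · 1 · 1 · 2
1 · 1 · 3 · 1 · 1 · 3
step 7: 1 · 0 · 0 · 0 · 3 · 2
2 · 1 · 3 · 1 · 3 · 2
0 · 3 · 1 · 1 · 1 · 3
1 · 1 · 3 · 1 · 1 · 3
step 8: 1 · 0 · 0 · 0 · 3 · 2
2 · 1 · 3 · 1 · 3 · 3
0 · 3 · 1 · 1 · 2 · 1
1 · 1 · 3 · 1 · 2 · 0
step 9: 1 · 0 · 0 · 0 · 3 · 2
2 · 1 · 3 · 1 · 3 · 3
0 · 3 · 1 · 1 · 2 · 2
1 · 1 · 3 · 1 · 2 · 0
step 10: 1 · 0 · 0 · 0 · 3 · 2
2 · 1 · 3 · 1 · 3 · 3
0 · 3 · 1 · 1 · 2 · 3
1 · 1 · 3 · 1 · 2 · 0
step 11: 1 · 0 · 0 · 1 · 1 · 0
2 · 1 · 3 · 2 · 2 · 2
0 · 3 · 1 · 2 · 0 · 2
1 · 1 · 3 · 1 · 3 · 1
step 12: 1 · 0 · 0 · 1 · 1 · 0
2 · 1 · 3 · 2 · 2 · 2
0 · 3 · 1 · 2 · 0 · 3
1 · 1 · 3 · 1 · 3 · 1
step 13: 1 · 0 · 0 · 1 · 1 · 0
2 · 1 · 3 · 2 · 2 · 3
0 · 3 · 1 · 2 · 1 · 0
1 · 1 · 3 · 1 · 3 · 2
step 14: 1 · 0 · 0 · 1 · 1 · 0
2 · 1 · 3 · 2 · 2 · 3
0 · 3 · 1 · 2 · 1 · 1
1 · 1 · 3 · 1 · 3 · 2
step 15: 1 · 0 · 0 · 1 · 1 · 0
2 · 1 · 3 · 2 · 2 · 3
0 · 3 · 1 · 2 · 1 · 2
1 · 1 · 3 · 1 · 3 · 2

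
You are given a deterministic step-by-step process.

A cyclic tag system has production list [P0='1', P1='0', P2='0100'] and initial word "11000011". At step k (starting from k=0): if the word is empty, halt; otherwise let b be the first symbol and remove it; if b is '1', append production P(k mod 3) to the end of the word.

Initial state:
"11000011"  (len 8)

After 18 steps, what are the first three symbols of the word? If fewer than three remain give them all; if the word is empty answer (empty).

(empty)

0) "11000011"  (len 8)
1) "10000111"  (len 8)
2) "00001110"  (len 8)
3) "0001110"  (len 7)
4) "001110"  (len 6)
5) "01110"  (len 5)
6) "1110"  (len 4)
7) "1101"  (len 4)
8) "1010"  (len 4)
9) "0100100"  (len 7)
10) "100100"  (len 6)
11) "001000"  (len 6)
12) "01000"  (len 5)
13) "1000"  (len 4)
14) "0000"  (len 4)
15) "000"  (len 3)
16) "00"  (len 2)
17) "0"  (len 1)
18) (halted — word empty)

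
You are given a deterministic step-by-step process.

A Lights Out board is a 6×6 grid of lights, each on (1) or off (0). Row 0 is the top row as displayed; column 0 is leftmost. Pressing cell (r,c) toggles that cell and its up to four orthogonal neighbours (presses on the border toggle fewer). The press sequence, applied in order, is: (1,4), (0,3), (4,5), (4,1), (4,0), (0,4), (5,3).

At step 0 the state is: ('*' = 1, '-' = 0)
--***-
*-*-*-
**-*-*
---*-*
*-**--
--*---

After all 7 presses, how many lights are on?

step 0: --***-
*-*-*-
**-*-*
---*-*
*-**--
--*---
step 1: --**--
*-**-*
**-***
---*-*
*-**--
--*---
step 2: ----*-
*-*--*
**-***
---*-*
*-**--
--*---
step 3: ----*-
*-*--*
**-***
---*--
*-****
--*--*
step 4: ----*-
*-*--*
**-***
-*-*--
-*-***
-**--*
step 5: ----*-
*-*--*
**-***
**-*--
*--***
***--*
step 6: ---*-*
*-*-**
**-***
**-*--
*--***
***--*
step 7: ---*-*
*-*-**
**-***
**-*--
*---**
**-***

22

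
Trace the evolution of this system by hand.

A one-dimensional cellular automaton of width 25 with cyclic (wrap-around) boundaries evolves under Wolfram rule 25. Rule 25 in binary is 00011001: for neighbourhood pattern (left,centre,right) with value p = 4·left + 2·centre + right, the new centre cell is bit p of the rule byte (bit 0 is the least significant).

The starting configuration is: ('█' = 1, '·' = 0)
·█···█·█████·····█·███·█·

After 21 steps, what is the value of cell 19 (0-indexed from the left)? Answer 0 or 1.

1

k=0  ·█···█·█████·····█·███·█·
k=1  ··██···█····████···█····█
k=2  █·█·██··███·█···██··███··
k=3  ····█·█·█····██·█·█·█··█·
k=4  ███······███·█·······█··█
k=5  ···█████·█····██████··█·█
k=6  ██·█······███·█·····█····
k=7  █···█████·█····████··███·
k=8  ·██·█······███·█···█·█···
k=9  ·█···█████·█····██····███
k=10  ··██·█······███·█·███·█··
k=11  █·█···█████·█·····█····██
k=12  ···██·█······████··███·█·
k=13  ██·█···█████·█···█·█····█
k=14  ····██·█······██····███·█
k=15  ███·█···█████·█·███·█····
k=16  █····██·█·······█····███·
k=17  ·███·█···██████··███·█···
k=18  ·█····██·█·····█·█····███
k=19  ··███·█···████····███·█··
k=20  █·█····██·█···███·█····██
k=21  ···███·█···██·█····███·█·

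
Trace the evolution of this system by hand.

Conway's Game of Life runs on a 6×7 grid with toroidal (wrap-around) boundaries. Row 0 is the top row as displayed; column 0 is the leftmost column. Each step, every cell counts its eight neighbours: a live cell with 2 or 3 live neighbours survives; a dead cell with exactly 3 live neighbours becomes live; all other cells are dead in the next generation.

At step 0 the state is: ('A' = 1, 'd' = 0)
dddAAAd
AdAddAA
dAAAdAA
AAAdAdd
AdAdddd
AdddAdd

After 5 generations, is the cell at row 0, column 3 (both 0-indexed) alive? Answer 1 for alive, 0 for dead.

0

step 0: dddAAAd
AdAddAA
dAAAdAA
AAAdAdd
AdAdddd
AdddAdd
step 1: AAdAddd
Adddddd
ddddddd
ddddAAd
AdAdddA
dAddAAA
step 2: dAAdAAd
AAddddd
ddddddd
dddddAA
AAdAddd
dddAAAd
step 3: AAAddAA
AAAdddd
AdddddA
AdddddA
AdAAddd
AddddAA
step 4: ddAddAd
ddAddAd
ddddddd
ddddddd
dddddAd
dddAAAd
step 5: ddAddAA
ddddddd
ddddddd
ddddddd
dddddAd
dddAdAA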